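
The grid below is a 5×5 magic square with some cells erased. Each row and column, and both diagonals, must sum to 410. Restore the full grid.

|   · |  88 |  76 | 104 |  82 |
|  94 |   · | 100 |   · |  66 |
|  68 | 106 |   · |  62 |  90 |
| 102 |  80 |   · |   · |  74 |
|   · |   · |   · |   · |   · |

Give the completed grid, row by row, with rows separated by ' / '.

Using row 1: 88 + 76 + 104 + 82 + ? → (1,1) = 410 − 350 = 60.
Row 3 must total 410; the given cells sum to 326, so (3,3) = 84.
From column 1, 410 − (60 + 94 + 68 + 102) gives (5,1) = 86.
Using column 5: 82 + 66 + 90 + 74 + ? → (5,5) = 410 − 312 = 98.
Anti-diagonal: 82 + 84 + 80 + 86 + ? = 410, so (2,4) = 78.
From row 2, 410 − (94 + 100 + 78 + 66) gives (2,2) = 72.
Column 2 must total 410; the given cells sum to 346, so (5,2) = 64.
The remaining cell in main diagonal is (4,4) = 410 − 314 = 96.
The remaining cell in row 4 is (4,3) = 410 − 352 = 58.
Column 3 needs 410; the known cells sum to 318, so (5,3) = 92.
Column 4: 104 + 78 + 62 + 96 + ? = 410, so (5,4) = 70.

60 88 76 104 82 / 94 72 100 78 66 / 68 106 84 62 90 / 102 80 58 96 74 / 86 64 92 70 98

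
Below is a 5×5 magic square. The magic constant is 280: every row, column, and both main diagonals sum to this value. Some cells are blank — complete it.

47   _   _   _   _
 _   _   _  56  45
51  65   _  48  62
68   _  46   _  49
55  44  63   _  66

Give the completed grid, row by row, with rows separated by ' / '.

From row 3, 280 − (51 + 65 + 48 + 62) gives (3,3) = 54.
Row 5 must total 280; the given cells sum to 228, so (5,4) = 52.
The remaining cell in column 1 is (2,1) = 280 − 221 = 59.
Column 5 needs 280; the known cells sum to 222, so (1,5) = 58.
Anti-diagonal: 58 + 56 + 54 + 55 + ? = 280, so (4,2) = 57.
Row 4 needs 280; the known cells sum to 220, so (4,4) = 60.
From column 4, 280 − (56 + 48 + 60 + 52) gives (1,4) = 64.
Using main diagonal: 47 + 54 + 60 + 66 + ? → (2,2) = 280 − 227 = 53.
Using row 2: 59 + 53 + 56 + 45 + ? → (2,3) = 280 − 213 = 67.
From column 2, 280 − (53 + 65 + 57 + 44) gives (1,2) = 61.
The remaining cell in column 3 is (1,3) = 280 − 230 = 50.

47 61 50 64 58 / 59 53 67 56 45 / 51 65 54 48 62 / 68 57 46 60 49 / 55 44 63 52 66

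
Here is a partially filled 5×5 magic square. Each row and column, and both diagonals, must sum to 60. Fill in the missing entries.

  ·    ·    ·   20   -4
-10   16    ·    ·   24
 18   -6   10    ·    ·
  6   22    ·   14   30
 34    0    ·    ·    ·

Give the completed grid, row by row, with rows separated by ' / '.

From row 4, 60 − (6 + 22 + 14 + 30) gives (4,3) = -12.
The remaining cell in column 1 is (1,1) = 60 − 48 = 12.
Column 2: 16 + (-6) + 22 + 0 + ? = 60, so (1,2) = 28.
Main diagonal must total 60; the given cells sum to 52, so (5,5) = 8.
Anti-diagonal must total 60; the given cells sum to 62, so (2,4) = -2.
Row 1 needs 60; the known cells sum to 56, so (1,3) = 4.
Row 2: -10 + 16 + (-2) + 24 + ? = 60, so (2,3) = 32.
Column 3 must total 60; the given cells sum to 34, so (5,3) = 26.
The remaining cell in column 5 is (3,5) = 60 − 58 = 2.
Row 3: 18 + (-6) + 10 + 2 + ? = 60, so (3,4) = 36.
Row 5 needs 60; the known cells sum to 68, so (5,4) = -8.

12 28 4 20 -4 / -10 16 32 -2 24 / 18 -6 10 36 2 / 6 22 -12 14 30 / 34 0 26 -8 8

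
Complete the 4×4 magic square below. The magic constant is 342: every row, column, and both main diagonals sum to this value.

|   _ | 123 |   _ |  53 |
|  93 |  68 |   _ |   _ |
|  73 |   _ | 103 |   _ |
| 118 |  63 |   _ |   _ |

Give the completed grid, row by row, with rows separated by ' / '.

Using column 1: 93 + 73 + 118 + ? → (1,1) = 342 − 284 = 58.
Using column 2: 123 + 68 + 63 + ? → (3,2) = 342 − 254 = 88.
Main diagonal must total 342; the given cells sum to 229, so (4,4) = 113.
The remaining cell in anti-diagonal is (2,3) = 342 − 259 = 83.
Row 1 needs 342; the known cells sum to 234, so (1,3) = 108.
From row 2, 342 − (93 + 68 + 83) gives (2,4) = 98.
From row 3, 342 − (73 + 88 + 103) gives (3,4) = 78.
From row 4, 342 − (118 + 63 + 113) gives (4,3) = 48.

58 123 108 53 / 93 68 83 98 / 73 88 103 78 / 118 63 48 113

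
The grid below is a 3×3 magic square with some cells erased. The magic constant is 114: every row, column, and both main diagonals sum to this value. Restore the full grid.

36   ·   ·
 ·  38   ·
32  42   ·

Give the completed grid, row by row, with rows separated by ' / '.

36 34 44 / 46 38 30 / 32 42 40

Row 3: 32 + 42 + ? = 114, so (3,3) = 40.
Column 1: 36 + 32 + ? = 114, so (2,1) = 46.
Column 2 needs 114; the known cells sum to 80, so (1,2) = 34.
Anti-diagonal needs 114; the known cells sum to 70, so (1,3) = 44.
Row 2 must total 114; the given cells sum to 84, so (2,3) = 30.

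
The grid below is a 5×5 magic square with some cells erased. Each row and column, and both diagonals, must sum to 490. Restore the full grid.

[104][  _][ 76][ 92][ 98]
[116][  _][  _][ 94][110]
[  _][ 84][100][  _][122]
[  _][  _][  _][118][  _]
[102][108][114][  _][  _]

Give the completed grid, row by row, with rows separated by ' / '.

104 120 76 92 98 / 116 82 88 94 110 / 78 84 100 106 122 / 90 96 112 118 74 / 102 108 114 80 86

Row 1: 104 + 76 + 92 + 98 + ? = 490, so (1,2) = 120.
Anti-diagonal: 98 + 94 + 100 + 102 + ? = 490, so (4,2) = 96.
Column 2 needs 490; the known cells sum to 408, so (2,2) = 82.
The remaining cell in main diagonal is (5,5) = 490 − 404 = 86.
Using row 2: 116 + 82 + 94 + 110 + ? → (2,3) = 490 − 402 = 88.
Row 5 needs 490; the known cells sum to 410, so (5,4) = 80.
Column 3 needs 490; the known cells sum to 378, so (4,3) = 112.
From column 4, 490 − (92 + 94 + 118 + 80) gives (3,4) = 106.
Column 5 needs 490; the known cells sum to 416, so (4,5) = 74.
Using row 3: 84 + 100 + 106 + 122 + ? → (3,1) = 490 − 412 = 78.
Row 4 must total 490; the given cells sum to 400, so (4,1) = 90.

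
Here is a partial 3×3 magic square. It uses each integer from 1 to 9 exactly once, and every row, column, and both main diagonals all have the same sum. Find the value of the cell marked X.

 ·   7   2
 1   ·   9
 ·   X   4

The entries are 1 through 9, which sum to 45, so each line sums to 45/3 = 15.
Using row 1: 7 + 2 + ? → (1,1) = 15 − 9 = 6.
Row 2: 1 + 9 + ? = 15, so (2,2) = 5.
Column 1 needs 15; the known cells sum to 7, so (3,1) = 8.
Column 2 needs 15; the known cells sum to 12, so (3,2) = 3.

3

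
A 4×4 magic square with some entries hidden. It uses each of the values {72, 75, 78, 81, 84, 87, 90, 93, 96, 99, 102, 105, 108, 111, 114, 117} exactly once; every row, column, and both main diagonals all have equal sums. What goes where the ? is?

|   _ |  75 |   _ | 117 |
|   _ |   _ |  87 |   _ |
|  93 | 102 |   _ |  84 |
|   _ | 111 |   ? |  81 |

The 16 entries sum to 1512, so each line sums to 1512/4 = 378.
Row 3 needs 378; the known cells sum to 279, so (3,3) = 99.
From column 2, 378 − (75 + 102 + 111) gives (2,2) = 90.
Column 4: 117 + 84 + 81 + ? = 378, so (2,4) = 96.
Main diagonal needs 378; the known cells sum to 270, so (1,1) = 108.
Anti-diagonal needs 378; the known cells sum to 306, so (4,1) = 72.
Row 1 needs 378; the known cells sum to 300, so (1,3) = 78.
Row 2: 90 + 87 + 96 + ? = 378, so (2,1) = 105.
Row 4: 72 + 111 + 81 + ? = 378, so (4,3) = 114.

114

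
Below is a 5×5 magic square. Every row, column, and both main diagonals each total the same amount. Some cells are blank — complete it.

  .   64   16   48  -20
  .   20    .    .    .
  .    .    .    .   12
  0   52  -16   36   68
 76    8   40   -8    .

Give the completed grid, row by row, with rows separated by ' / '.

Row 4 is already complete: 0 + 52 + -16 + 36 + 68 = 140, so that is the magic constant.
Row 1 must total 140; the given cells sum to 108, so (1,1) = 32.
Using row 5: 76 + 8 + 40 + (-8) + ? → (5,5) = 140 − 116 = 24.
Using column 2: 64 + 20 + 52 + 8 + ? → (3,2) = 140 − 144 = -4.
Column 5: -20 + 12 + 68 + 24 + ? = 140, so (2,5) = 56.
Using main diagonal: 32 + 20 + 36 + 24 + ? → (3,3) = 140 − 112 = 28.
Anti-diagonal needs 140; the known cells sum to 136, so (2,4) = 4.
Column 3: 16 + 28 + (-16) + 40 + ? = 140, so (2,3) = 72.
Column 4 must total 140; the given cells sum to 80, so (3,4) = 60.
Row 2: 20 + 72 + 4 + 56 + ? = 140, so (2,1) = -12.
Row 3: -4 + 28 + 60 + 12 + ? = 140, so (3,1) = 44.

32 64 16 48 -20 / -12 20 72 4 56 / 44 -4 28 60 12 / 0 52 -16 36 68 / 76 8 40 -8 24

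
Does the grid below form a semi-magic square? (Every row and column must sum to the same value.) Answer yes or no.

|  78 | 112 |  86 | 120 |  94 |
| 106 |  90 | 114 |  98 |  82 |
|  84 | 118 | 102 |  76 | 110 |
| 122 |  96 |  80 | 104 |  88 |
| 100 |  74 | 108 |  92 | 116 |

Yes

Row 1: 78 + 112 + 86 + 120 + 94 = 490.
Row 2: 106 + 90 + 114 + 98 + 82 = 490.
Row 3: 84 + 118 + 102 + 76 + 110 = 490.
Row 4: 122 + 96 + 80 + 104 + 88 = 490.
Row 5: 100 + 74 + 108 + 92 + 116 = 490.
Column 1: 78 + 106 + 84 + 122 + 100 = 490.
Column 2: 112 + 90 + 118 + 96 + 74 = 490.
Column 3: 86 + 114 + 102 + 80 + 108 = 490.
Column 4: 120 + 98 + 76 + 104 + 92 = 490.
Column 5: 94 + 82 + 110 + 88 + 116 = 490.
All lines sum to 490.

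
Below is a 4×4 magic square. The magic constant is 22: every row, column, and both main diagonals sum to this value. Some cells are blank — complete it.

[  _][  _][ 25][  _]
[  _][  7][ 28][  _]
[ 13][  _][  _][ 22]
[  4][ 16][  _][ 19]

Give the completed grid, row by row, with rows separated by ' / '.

Row 4 must total 22; the given cells sum to 39, so (4,3) = -17.
Using column 3: 25 + 28 + (-17) + ? → (3,3) = 22 − 36 = -14.
Using main diagonal: 7 + (-14) + 19 + ? → (1,1) = 22 − 12 = 10.
From row 3, 22 − (13 + (-14) + 22) gives (3,2) = 1.
From column 1, 22 − (10 + 13 + 4) gives (2,1) = -5.
Column 2 must total 22; the given cells sum to 24, so (1,2) = -2.
Anti-diagonal: 28 + 1 + 4 + ? = 22, so (1,4) = -11.
Row 2 needs 22; the known cells sum to 30, so (2,4) = -8.

10 -2 25 -11 / -5 7 28 -8 / 13 1 -14 22 / 4 16 -17 19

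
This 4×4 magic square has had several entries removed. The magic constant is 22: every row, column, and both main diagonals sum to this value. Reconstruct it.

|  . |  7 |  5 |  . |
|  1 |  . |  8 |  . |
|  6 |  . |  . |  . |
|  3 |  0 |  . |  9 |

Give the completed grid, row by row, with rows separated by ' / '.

Using row 4: 3 + 0 + 9 + ? → (4,3) = 22 − 12 = 10.
Column 1 needs 22; the known cells sum to 10, so (1,1) = 12.
Column 3 needs 22; the known cells sum to 23, so (3,3) = -1.
Main diagonal must total 22; the given cells sum to 20, so (2,2) = 2.
Using row 1: 12 + 7 + 5 + ? → (1,4) = 22 − 24 = -2.
Row 2 needs 22; the known cells sum to 11, so (2,4) = 11.
Column 2 needs 22; the known cells sum to 9, so (3,2) = 13.
Column 4 needs 22; the known cells sum to 18, so (3,4) = 4.

12 7 5 -2 / 1 2 8 11 / 6 13 -1 4 / 3 0 10 9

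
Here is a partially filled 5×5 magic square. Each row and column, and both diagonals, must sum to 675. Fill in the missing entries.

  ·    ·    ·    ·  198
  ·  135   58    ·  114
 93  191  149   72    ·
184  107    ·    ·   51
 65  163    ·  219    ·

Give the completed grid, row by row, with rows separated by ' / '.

From row 3, 675 − (93 + 191 + 149 + 72) gives (3,5) = 170.
The remaining cell in column 2 is (1,2) = 675 − 596 = 79.
Using column 5: 198 + 114 + 170 + 51 + ? → (5,5) = 675 − 533 = 142.
Anti-diagonal: 198 + 149 + 107 + 65 + ? = 675, so (2,4) = 156.
Row 2 needs 675; the known cells sum to 463, so (2,1) = 212.
Using row 5: 65 + 163 + 219 + 142 + ? → (5,3) = 675 − 589 = 86.
Column 1 needs 675; the known cells sum to 554, so (1,1) = 121.
Using main diagonal: 121 + 135 + 149 + 142 + ? → (4,4) = 675 − 547 = 128.
From row 4, 675 − (184 + 107 + 128 + 51) gives (4,3) = 205.
Using column 3: 58 + 149 + 205 + 86 + ? → (1,3) = 675 − 498 = 177.
From column 4, 675 − (156 + 72 + 128 + 219) gives (1,4) = 100.

121 79 177 100 198 / 212 135 58 156 114 / 93 191 149 72 170 / 184 107 205 128 51 / 65 163 86 219 142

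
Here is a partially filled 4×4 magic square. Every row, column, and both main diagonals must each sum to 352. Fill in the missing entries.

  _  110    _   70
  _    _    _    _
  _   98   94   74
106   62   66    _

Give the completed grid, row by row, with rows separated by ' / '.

58 110 114 70 / 102 82 78 90 / 86 98 94 74 / 106 62 66 118

Row 3 needs 352; the known cells sum to 266, so (3,1) = 86.
Row 4 needs 352; the known cells sum to 234, so (4,4) = 118.
Column 2 needs 352; the known cells sum to 270, so (2,2) = 82.
Using column 4: 70 + 74 + 118 + ? → (2,4) = 352 − 262 = 90.
Main diagonal: 82 + 94 + 118 + ? = 352, so (1,1) = 58.
The remaining cell in anti-diagonal is (2,3) = 352 − 274 = 78.
Using row 1: 58 + 110 + 70 + ? → (1,3) = 352 − 238 = 114.
Using row 2: 82 + 78 + 90 + ? → (2,1) = 352 − 250 = 102.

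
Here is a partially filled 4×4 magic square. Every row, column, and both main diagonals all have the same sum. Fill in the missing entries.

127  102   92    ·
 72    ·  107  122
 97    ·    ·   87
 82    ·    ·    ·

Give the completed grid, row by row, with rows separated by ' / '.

127 102 92 57 / 72 77 107 122 / 97 132 62 87 / 82 67 117 112

Column 1 is already complete: 127 + 72 + 97 + 82 = 378, so that is the magic constant.
Using row 1: 127 + 102 + 92 + ? → (1,4) = 378 − 321 = 57.
The remaining cell in row 2 is (2,2) = 378 − 301 = 77.
Column 4: 57 + 122 + 87 + ? = 378, so (4,4) = 112.
Main diagonal: 127 + 77 + 112 + ? = 378, so (3,3) = 62.
From anti-diagonal, 378 − (57 + 107 + 82) gives (3,2) = 132.
The remaining cell in column 2 is (4,2) = 378 − 311 = 67.
Using column 3: 92 + 107 + 62 + ? → (4,3) = 378 − 261 = 117.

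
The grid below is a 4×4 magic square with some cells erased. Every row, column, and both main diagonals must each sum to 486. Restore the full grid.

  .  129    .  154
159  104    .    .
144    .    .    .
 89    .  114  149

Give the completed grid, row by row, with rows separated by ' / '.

Row 4: 89 + 114 + 149 + ? = 486, so (4,2) = 134.
Column 1 must total 486; the given cells sum to 392, so (1,1) = 94.
Using column 2: 129 + 104 + 134 + ? → (3,2) = 486 − 367 = 119.
Main diagonal: 94 + 104 + 149 + ? = 486, so (3,3) = 139.
Anti-diagonal needs 486; the known cells sum to 362, so (2,3) = 124.
The remaining cell in row 1 is (1,3) = 486 − 377 = 109.
Row 2 must total 486; the given cells sum to 387, so (2,4) = 99.
Row 3 must total 486; the given cells sum to 402, so (3,4) = 84.

94 129 109 154 / 159 104 124 99 / 144 119 139 84 / 89 134 114 149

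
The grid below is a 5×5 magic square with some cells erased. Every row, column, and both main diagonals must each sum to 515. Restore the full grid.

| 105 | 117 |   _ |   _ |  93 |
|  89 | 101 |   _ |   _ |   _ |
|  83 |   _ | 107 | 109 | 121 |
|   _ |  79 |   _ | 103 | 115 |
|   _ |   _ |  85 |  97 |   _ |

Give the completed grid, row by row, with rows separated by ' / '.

Row 3 needs 515; the known cells sum to 420, so (3,2) = 95.
Column 2: 117 + 101 + 95 + 79 + ? = 515, so (5,2) = 123.
Main diagonal needs 515; the known cells sum to 416, so (5,5) = 99.
Row 5: 123 + 85 + 97 + 99 + ? = 515, so (5,1) = 111.
Using column 1: 105 + 89 + 83 + 111 + ? → (4,1) = 515 − 388 = 127.
Column 5: 93 + 121 + 115 + 99 + ? = 515, so (2,5) = 87.
Using anti-diagonal: 93 + 107 + 79 + 111 + ? → (2,4) = 515 − 390 = 125.
From row 2, 515 − (89 + 101 + 125 + 87) gives (2,3) = 113.
Row 4: 127 + 79 + 103 + 115 + ? = 515, so (4,3) = 91.
Column 3 needs 515; the known cells sum to 396, so (1,3) = 119.
From column 4, 515 − (125 + 109 + 103 + 97) gives (1,4) = 81.

105 117 119 81 93 / 89 101 113 125 87 / 83 95 107 109 121 / 127 79 91 103 115 / 111 123 85 97 99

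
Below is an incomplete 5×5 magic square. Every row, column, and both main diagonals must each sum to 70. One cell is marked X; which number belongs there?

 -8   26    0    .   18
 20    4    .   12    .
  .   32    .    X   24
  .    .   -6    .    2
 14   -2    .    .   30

-10

Row 1 must total 70; the given cells sum to 36, so (1,4) = 34.
The remaining cell in column 2 is (4,2) = 70 − 60 = 10.
Column 5 must total 70; the given cells sum to 74, so (2,5) = -4.
Using anti-diagonal: 18 + 12 + 10 + 14 + ? → (3,3) = 70 − 54 = 16.
From row 2, 70 − (20 + 4 + 12 + (-4)) gives (2,3) = 38.
The remaining cell in column 3 is (5,3) = 70 − 48 = 22.
Main diagonal needs 70; the known cells sum to 42, so (4,4) = 28.
Row 4: 10 + (-6) + 28 + 2 + ? = 70, so (4,1) = 36.
Row 5 must total 70; the given cells sum to 64, so (5,4) = 6.
Column 1 must total 70; the given cells sum to 62, so (3,1) = 8.
Using column 4: 34 + 12 + 28 + 6 + ? → (3,4) = 70 − 80 = -10.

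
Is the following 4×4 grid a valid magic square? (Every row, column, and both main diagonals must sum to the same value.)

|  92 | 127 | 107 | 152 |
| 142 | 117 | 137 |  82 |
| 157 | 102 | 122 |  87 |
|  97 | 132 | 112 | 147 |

No — column 4 sums to 468 but column 1 sums to 488.

Row 1: 92 + 127 + 107 + 152 = 478.
Row 2: 142 + 117 + 137 + 82 = 478.
Row 3: 157 + 102 + 122 + 87 = 468.
Row 4: 97 + 132 + 112 + 147 = 488.
Column 1: 92 + 142 + 157 + 97 = 488.
Column 2: 127 + 117 + 102 + 132 = 478.
Column 3: 107 + 137 + 122 + 112 = 478.
Column 4: 152 + 82 + 87 + 147 = 468.
Main diagonal: 92 + 117 + 122 + 147 = 478.
Anti-diagonal: 152 + 137 + 102 + 97 = 488.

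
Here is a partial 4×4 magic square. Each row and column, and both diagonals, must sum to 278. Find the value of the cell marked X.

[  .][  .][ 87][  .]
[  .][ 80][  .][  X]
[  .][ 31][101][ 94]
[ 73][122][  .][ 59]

From row 3, 278 − (31 + 101 + 94) gives (3,1) = 52.
Row 4: 73 + 122 + 59 + ? = 278, so (4,3) = 24.
Column 2: 80 + 31 + 122 + ? = 278, so (1,2) = 45.
Column 3: 87 + 101 + 24 + ? = 278, so (2,3) = 66.
Main diagonal: 80 + 101 + 59 + ? = 278, so (1,1) = 38.
From anti-diagonal, 278 − (66 + 31 + 73) gives (1,4) = 108.
Column 1: 38 + 52 + 73 + ? = 278, so (2,1) = 115.
Column 4 must total 278; the given cells sum to 261, so (2,4) = 17.

17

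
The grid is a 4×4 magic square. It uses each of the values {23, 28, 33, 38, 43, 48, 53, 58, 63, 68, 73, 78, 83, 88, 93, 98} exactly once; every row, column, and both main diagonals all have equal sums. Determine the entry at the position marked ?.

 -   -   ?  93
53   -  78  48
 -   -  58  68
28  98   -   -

The 16 entries sum to 968, so each line sums to 968/4 = 242.
From row 2, 242 − (53 + 78 + 48) gives (2,2) = 63.
The remaining cell in column 4 is (4,4) = 242 − 209 = 33.
Main diagonal needs 242; the known cells sum to 154, so (1,1) = 88.
Anti-diagonal needs 242; the known cells sum to 199, so (3,2) = 43.
Row 3: 43 + 58 + 68 + ? = 242, so (3,1) = 73.
Using row 4: 28 + 98 + 33 + ? → (4,3) = 242 − 159 = 83.
Using column 2: 63 + 43 + 98 + ? → (1,2) = 242 − 204 = 38.
From column 3, 242 − (78 + 58 + 83) gives (1,3) = 23.

23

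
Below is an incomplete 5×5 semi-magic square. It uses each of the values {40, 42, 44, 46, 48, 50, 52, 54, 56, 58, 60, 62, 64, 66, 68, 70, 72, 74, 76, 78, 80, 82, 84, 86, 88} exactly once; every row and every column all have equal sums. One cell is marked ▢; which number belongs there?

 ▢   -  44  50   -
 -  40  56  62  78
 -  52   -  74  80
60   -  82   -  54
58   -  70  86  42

The 25 entries sum to 1600, so each line sums to 1600/5 = 320.
From row 2, 320 − (40 + 56 + 62 + 78) gives (2,1) = 84.
From row 5, 320 − (58 + 70 + 86 + 42) gives (5,2) = 64.
Column 3: 44 + 56 + 82 + 70 + ? = 320, so (3,3) = 68.
Column 4 must total 320; the given cells sum to 272, so (4,4) = 48.
The remaining cell in column 5 is (1,5) = 320 − 254 = 66.
Row 3 must total 320; the given cells sum to 274, so (3,1) = 46.
Row 4 needs 320; the known cells sum to 244, so (4,2) = 76.
The remaining cell in column 1 is (1,1) = 320 − 248 = 72.

72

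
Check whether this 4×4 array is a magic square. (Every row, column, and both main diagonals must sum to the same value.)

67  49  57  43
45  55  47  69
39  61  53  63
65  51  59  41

Yes

Row 1: 67 + 49 + 57 + 43 = 216.
Row 2: 45 + 55 + 47 + 69 = 216.
Row 3: 39 + 61 + 53 + 63 = 216.
Row 4: 65 + 51 + 59 + 41 = 216.
Column 1: 67 + 45 + 39 + 65 = 216.
Column 2: 49 + 55 + 61 + 51 = 216.
Column 3: 57 + 47 + 53 + 59 = 216.
Column 4: 43 + 69 + 63 + 41 = 216.
Main diagonal: 67 + 55 + 53 + 41 = 216.
Anti-diagonal: 43 + 47 + 61 + 65 = 216.
All lines sum to 216.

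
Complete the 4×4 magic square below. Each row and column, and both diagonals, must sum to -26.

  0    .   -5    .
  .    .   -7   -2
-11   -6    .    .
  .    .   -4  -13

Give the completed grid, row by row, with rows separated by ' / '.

Column 3 needs -26; the known cells sum to -16, so (3,3) = -10.
Using main diagonal: 0 + (-10) + (-13) + ? → (2,2) = -26 − (-23) = -3.
Using row 2: -3 + (-7) + (-2) + ? → (2,1) = -26 − (-12) = -14.
From row 3, -26 − (-11 + (-6) + (-10)) gives (3,4) = 1.
Using column 1: 0 + (-14) + (-11) + ? → (4,1) = -26 − (-25) = -1.
The remaining cell in column 4 is (1,4) = -26 − (-14) = -12.
The remaining cell in row 1 is (1,2) = -26 − (-17) = -9.
Row 4: -1 + (-4) + (-13) + ? = -26, so (4,2) = -8.

0 -9 -5 -12 / -14 -3 -7 -2 / -11 -6 -10 1 / -1 -8 -4 -13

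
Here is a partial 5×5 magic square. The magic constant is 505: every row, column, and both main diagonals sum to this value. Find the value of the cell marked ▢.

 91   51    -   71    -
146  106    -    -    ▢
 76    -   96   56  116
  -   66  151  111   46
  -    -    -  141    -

Row 3 needs 505; the known cells sum to 344, so (3,2) = 161.
Row 4: 66 + 151 + 111 + 46 + ? = 505, so (4,1) = 131.
Column 1 must total 505; the given cells sum to 444, so (5,1) = 61.
The remaining cell in column 2 is (5,2) = 505 − 384 = 121.
The remaining cell in column 4 is (2,4) = 505 − 379 = 126.
From main diagonal, 505 − (91 + 106 + 96 + 111) gives (5,5) = 101.
From anti-diagonal, 505 − (126 + 96 + 66 + 61) gives (1,5) = 156.
The remaining cell in row 1 is (1,3) = 505 − 369 = 136.
Row 5 must total 505; the given cells sum to 424, so (5,3) = 81.
Using column 3: 136 + 96 + 151 + 81 + ? → (2,3) = 505 − 464 = 41.
Column 5 must total 505; the given cells sum to 419, so (2,5) = 86.

86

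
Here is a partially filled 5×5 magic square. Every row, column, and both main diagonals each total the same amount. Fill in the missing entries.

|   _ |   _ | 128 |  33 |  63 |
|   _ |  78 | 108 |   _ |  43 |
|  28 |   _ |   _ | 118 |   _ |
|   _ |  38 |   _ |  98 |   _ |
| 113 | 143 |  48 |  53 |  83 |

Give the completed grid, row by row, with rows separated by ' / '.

93 123 128 33 63 / 73 78 108 138 43 / 28 58 88 118 148 / 133 38 68 98 103 / 113 143 48 53 83

Row 5 is already complete: 113 + 143 + 48 + 53 + 83 = 440, so that is the magic constant.
Column 4: 33 + 118 + 98 + 53 + ? = 440, so (2,4) = 138.
The remaining cell in anti-diagonal is (3,3) = 440 − 352 = 88.
Row 2: 78 + 108 + 138 + 43 + ? = 440, so (2,1) = 73.
Column 3 must total 440; the given cells sum to 372, so (4,3) = 68.
Using main diagonal: 78 + 88 + 98 + 83 + ? → (1,1) = 440 − 347 = 93.
Row 1: 93 + 128 + 33 + 63 + ? = 440, so (1,2) = 123.
Using column 1: 93 + 73 + 28 + 113 + ? → (4,1) = 440 − 307 = 133.
Column 2 needs 440; the known cells sum to 382, so (3,2) = 58.
Row 3: 28 + 58 + 88 + 118 + ? = 440, so (3,5) = 148.
Row 4: 133 + 38 + 68 + 98 + ? = 440, so (4,5) = 103.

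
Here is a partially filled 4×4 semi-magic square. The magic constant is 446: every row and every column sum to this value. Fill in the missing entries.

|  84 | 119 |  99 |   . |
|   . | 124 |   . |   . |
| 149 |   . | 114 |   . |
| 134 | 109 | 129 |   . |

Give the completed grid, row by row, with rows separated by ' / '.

Row 1: 84 + 119 + 99 + ? = 446, so (1,4) = 144.
The remaining cell in row 4 is (4,4) = 446 − 372 = 74.
From column 1, 446 − (84 + 149 + 134) gives (2,1) = 79.
From column 2, 446 − (119 + 124 + 109) gives (3,2) = 94.
Using column 3: 99 + 114 + 129 + ? → (2,3) = 446 − 342 = 104.
Row 2 needs 446; the known cells sum to 307, so (2,4) = 139.
Row 3 needs 446; the known cells sum to 357, so (3,4) = 89.

84 119 99 144 / 79 124 104 139 / 149 94 114 89 / 134 109 129 74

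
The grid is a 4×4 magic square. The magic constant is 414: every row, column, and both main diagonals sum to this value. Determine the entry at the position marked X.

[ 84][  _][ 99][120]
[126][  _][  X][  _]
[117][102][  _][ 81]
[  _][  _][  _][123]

105

Row 1: 84 + 99 + 120 + ? = 414, so (1,2) = 111.
The remaining cell in row 3 is (3,3) = 414 − 300 = 114.
Column 1 must total 414; the given cells sum to 327, so (4,1) = 87.
Column 4: 120 + 81 + 123 + ? = 414, so (2,4) = 90.
Main diagonal needs 414; the known cells sum to 321, so (2,2) = 93.
From anti-diagonal, 414 − (120 + 102 + 87) gives (2,3) = 105.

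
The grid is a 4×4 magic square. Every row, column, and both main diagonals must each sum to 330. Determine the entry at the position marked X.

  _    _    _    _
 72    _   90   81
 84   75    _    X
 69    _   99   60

93

Row 2 needs 330; the known cells sum to 243, so (2,2) = 87.
Using row 4: 69 + 99 + 60 + ? → (4,2) = 330 − 228 = 102.
Column 1 needs 330; the known cells sum to 225, so (1,1) = 105.
Column 2 needs 330; the known cells sum to 264, so (1,2) = 66.
Main diagonal: 105 + 87 + 60 + ? = 330, so (3,3) = 78.
From anti-diagonal, 330 − (90 + 75 + 69) gives (1,4) = 96.
Row 1 must total 330; the given cells sum to 267, so (1,3) = 63.
Row 3 must total 330; the given cells sum to 237, so (3,4) = 93.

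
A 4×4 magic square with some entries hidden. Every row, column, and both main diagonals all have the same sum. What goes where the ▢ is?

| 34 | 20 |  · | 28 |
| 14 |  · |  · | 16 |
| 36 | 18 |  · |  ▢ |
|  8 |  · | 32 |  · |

26

Column 1 is complete and sums to 92; that is the magic constant.
The remaining cell in row 1 is (1,3) = 92 − 82 = 10.
From anti-diagonal, 92 − (28 + 18 + 8) gives (2,3) = 38.
Using row 2: 14 + 38 + 16 + ? → (2,2) = 92 − 68 = 24.
Column 2 needs 92; the known cells sum to 62, so (4,2) = 30.
Column 3 must total 92; the given cells sum to 80, so (3,3) = 12.
From main diagonal, 92 − (34 + 24 + 12) gives (4,4) = 22.
From row 3, 92 − (36 + 18 + 12) gives (3,4) = 26.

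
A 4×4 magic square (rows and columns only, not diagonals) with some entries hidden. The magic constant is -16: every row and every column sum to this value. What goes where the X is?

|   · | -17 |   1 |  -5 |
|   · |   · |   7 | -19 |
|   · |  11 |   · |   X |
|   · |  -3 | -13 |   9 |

Row 1: -17 + 1 + (-5) + ? = -16, so (1,1) = 5.
Row 4 must total -16; the given cells sum to -7, so (4,1) = -9.
The remaining cell in column 2 is (2,2) = -16 − (-9) = -7.
From column 3, -16 − (1 + 7 + (-13)) gives (3,3) = -11.
Column 4: -5 + (-19) + 9 + ? = -16, so (3,4) = -1.

-1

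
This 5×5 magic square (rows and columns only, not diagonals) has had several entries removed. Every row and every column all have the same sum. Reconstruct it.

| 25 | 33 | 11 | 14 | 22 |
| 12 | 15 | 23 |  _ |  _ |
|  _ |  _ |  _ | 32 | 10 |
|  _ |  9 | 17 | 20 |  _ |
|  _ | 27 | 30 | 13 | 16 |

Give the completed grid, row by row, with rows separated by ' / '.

25 33 11 14 22 / 12 15 23 26 29 / 18 21 24 32 10 / 31 9 17 20 28 / 19 27 30 13 16

Row 1 is already complete: 25 + 33 + 11 + 14 + 22 = 105, so that is the magic constant.
The remaining cell in row 5 is (5,1) = 105 − 86 = 19.
The remaining cell in column 2 is (3,2) = 105 − 84 = 21.
Using column 3: 11 + 23 + 17 + 30 + ? → (3,3) = 105 − 81 = 24.
Column 4 needs 105; the known cells sum to 79, so (2,4) = 26.
From row 2, 105 − (12 + 15 + 23 + 26) gives (2,5) = 29.
From row 3, 105 − (21 + 24 + 32 + 10) gives (3,1) = 18.
Using column 1: 25 + 12 + 18 + 19 + ? → (4,1) = 105 − 74 = 31.
Column 5: 22 + 29 + 10 + 16 + ? = 105, so (4,5) = 28.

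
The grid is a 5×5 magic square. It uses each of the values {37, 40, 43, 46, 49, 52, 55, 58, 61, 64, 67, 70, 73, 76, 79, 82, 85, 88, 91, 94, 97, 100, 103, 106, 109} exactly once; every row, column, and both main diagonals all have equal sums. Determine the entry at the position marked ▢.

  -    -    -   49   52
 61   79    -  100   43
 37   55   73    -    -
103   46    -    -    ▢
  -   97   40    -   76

85

The 25 entries sum to 1825, so each line sums to 1825/5 = 365.
The remaining cell in row 2 is (2,3) = 365 − 283 = 82.
Column 2: 79 + 55 + 46 + 97 + ? = 365, so (1,2) = 88.
Anti-diagonal must total 365; the given cells sum to 271, so (5,1) = 94.
The remaining cell in row 5 is (5,4) = 365 − 307 = 58.
Column 1: 61 + 37 + 103 + 94 + ? = 365, so (1,1) = 70.
Main diagonal needs 365; the known cells sum to 298, so (4,4) = 67.
Using row 1: 70 + 88 + 49 + 52 + ? → (1,3) = 365 − 259 = 106.
From column 3, 365 − (106 + 82 + 73 + 40) gives (4,3) = 64.
Column 4 needs 365; the known cells sum to 274, so (3,4) = 91.
Using row 3: 37 + 55 + 73 + 91 + ? → (3,5) = 365 − 256 = 109.
Row 4 must total 365; the given cells sum to 280, so (4,5) = 85.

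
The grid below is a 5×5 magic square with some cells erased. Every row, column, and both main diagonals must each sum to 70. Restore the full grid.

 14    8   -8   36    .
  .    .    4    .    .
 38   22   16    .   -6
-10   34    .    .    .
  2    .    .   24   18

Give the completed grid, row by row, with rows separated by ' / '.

From row 1, 70 − (14 + 8 + (-8) + 36) gives (1,5) = 20.
Using row 3: 38 + 22 + 16 + (-6) + ? → (3,4) = 70 − 70 = 0.
Column 1 must total 70; the given cells sum to 44, so (2,1) = 26.
Anti-diagonal: 20 + 16 + 34 + 2 + ? = 70, so (2,4) = -2.
From column 4, 70 − (36 + (-2) + 0 + 24) gives (4,4) = 12.
The remaining cell in main diagonal is (2,2) = 70 − 60 = 10.
Using row 2: 26 + 10 + 4 + (-2) + ? → (2,5) = 70 − 38 = 32.
The remaining cell in column 2 is (5,2) = 70 − 74 = -4.
Column 5: 20 + 32 + (-6) + 18 + ? = 70, so (4,5) = 6.
Using row 4: -10 + 34 + 12 + 6 + ? → (4,3) = 70 − 42 = 28.
The remaining cell in row 5 is (5,3) = 70 − 40 = 30.

14 8 -8 36 20 / 26 10 4 -2 32 / 38 22 16 0 -6 / -10 34 28 12 6 / 2 -4 30 24 18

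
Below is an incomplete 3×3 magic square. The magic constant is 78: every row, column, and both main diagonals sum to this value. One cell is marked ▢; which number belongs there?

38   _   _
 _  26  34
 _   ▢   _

From row 2, 78 − (26 + 34) gives (2,1) = 18.
From column 1, 78 − (38 + 18) gives (3,1) = 22.
Main diagonal must total 78; the given cells sum to 64, so (3,3) = 14.
From anti-diagonal, 78 − (26 + 22) gives (1,3) = 30.
From row 1, 78 − (38 + 30) gives (1,2) = 10.
The remaining cell in row 3 is (3,2) = 78 − 36 = 42.

42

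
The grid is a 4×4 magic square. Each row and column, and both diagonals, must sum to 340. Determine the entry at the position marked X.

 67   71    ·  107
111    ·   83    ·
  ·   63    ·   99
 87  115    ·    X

Row 1: 67 + 71 + 107 + ? = 340, so (1,3) = 95.
Column 1 needs 340; the known cells sum to 265, so (3,1) = 75.
Column 2 needs 340; the known cells sum to 249, so (2,2) = 91.
Using row 2: 111 + 91 + 83 + ? → (2,4) = 340 − 285 = 55.
Using row 3: 75 + 63 + 99 + ? → (3,3) = 340 − 237 = 103.
The remaining cell in column 3 is (4,3) = 340 − 281 = 59.
Using column 4: 107 + 55 + 99 + ? → (4,4) = 340 − 261 = 79.

79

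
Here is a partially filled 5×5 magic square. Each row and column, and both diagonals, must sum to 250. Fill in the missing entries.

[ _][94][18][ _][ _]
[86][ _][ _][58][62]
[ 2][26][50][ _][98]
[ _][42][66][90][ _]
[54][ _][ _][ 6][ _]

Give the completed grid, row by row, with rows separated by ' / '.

70 94 18 22 46 / 86 10 34 58 62 / 2 26 50 74 98 / 38 42 66 90 14 / 54 78 82 6 30

From row 3, 250 − (2 + 26 + 50 + 98) gives (3,4) = 74.
Column 4 must total 250; the given cells sum to 228, so (1,4) = 22.
From anti-diagonal, 250 − (58 + 50 + 42 + 54) gives (1,5) = 46.
Using row 1: 94 + 18 + 22 + 46 + ? → (1,1) = 250 − 180 = 70.
From column 1, 250 − (70 + 86 + 2 + 54) gives (4,1) = 38.
Using row 4: 38 + 42 + 66 + 90 + ? → (4,5) = 250 − 236 = 14.
Column 5 needs 250; the known cells sum to 220, so (5,5) = 30.
Main diagonal must total 250; the given cells sum to 240, so (2,2) = 10.
Using row 2: 86 + 10 + 58 + 62 + ? → (2,3) = 250 − 216 = 34.
From column 2, 250 − (94 + 10 + 26 + 42) gives (5,2) = 78.
Using column 3: 18 + 34 + 50 + 66 + ? → (5,3) = 250 − 168 = 82.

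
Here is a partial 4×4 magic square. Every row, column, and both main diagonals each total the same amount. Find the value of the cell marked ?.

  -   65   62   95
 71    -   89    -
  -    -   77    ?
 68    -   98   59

92

Column 3 is complete and sums to 326; that is the magic constant.
From row 1, 326 − (65 + 62 + 95) gives (1,1) = 104.
Row 4 must total 326; the given cells sum to 225, so (4,2) = 101.
Column 1 needs 326; the known cells sum to 243, so (3,1) = 83.
Using main diagonal: 104 + 77 + 59 + ? → (2,2) = 326 − 240 = 86.
Anti-diagonal needs 326; the known cells sum to 252, so (3,2) = 74.
From row 2, 326 − (71 + 86 + 89) gives (2,4) = 80.
From row 3, 326 − (83 + 74 + 77) gives (3,4) = 92.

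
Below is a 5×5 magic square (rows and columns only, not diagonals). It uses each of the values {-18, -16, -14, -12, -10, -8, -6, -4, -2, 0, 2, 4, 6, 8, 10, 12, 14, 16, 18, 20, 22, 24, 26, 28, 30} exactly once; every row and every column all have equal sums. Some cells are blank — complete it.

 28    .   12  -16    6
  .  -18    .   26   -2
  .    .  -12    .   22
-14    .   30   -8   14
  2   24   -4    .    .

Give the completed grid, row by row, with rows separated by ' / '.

28 0 12 -16 6 / 20 -18 4 26 -2 / -6 16 -12 10 22 / -14 8 30 -8 14 / 2 24 -4 18 -10

The 25 entries sum to 150, so each line sums to 150/5 = 30.
Row 1: 28 + 12 + (-16) + 6 + ? = 30, so (1,2) = 0.
Using row 4: -14 + 30 + (-8) + 14 + ? → (4,2) = 30 − 22 = 8.
Column 2 needs 30; the known cells sum to 14, so (3,2) = 16.
Column 3 needs 30; the known cells sum to 26, so (2,3) = 4.
From column 5, 30 − (6 + (-2) + 22 + 14) gives (5,5) = -10.
Row 2: -18 + 4 + 26 + (-2) + ? = 30, so (2,1) = 20.
Using row 5: 2 + 24 + (-4) + (-10) + ? → (5,4) = 30 − 12 = 18.
Using column 1: 28 + 20 + (-14) + 2 + ? → (3,1) = 30 − 36 = -6.
Column 4 needs 30; the known cells sum to 20, so (3,4) = 10.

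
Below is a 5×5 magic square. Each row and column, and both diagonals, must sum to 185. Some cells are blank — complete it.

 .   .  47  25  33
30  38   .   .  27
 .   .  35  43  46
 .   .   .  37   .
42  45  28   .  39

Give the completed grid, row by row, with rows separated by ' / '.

From row 5, 185 − (42 + 45 + 28 + 39) gives (5,4) = 31.
The remaining cell in column 4 is (2,4) = 185 − 136 = 49.
The remaining cell in column 5 is (4,5) = 185 − 145 = 40.
Using main diagonal: 38 + 35 + 37 + 39 + ? → (1,1) = 185 − 149 = 36.
The remaining cell in anti-diagonal is (4,2) = 185 − 159 = 26.
Row 1 must total 185; the given cells sum to 141, so (1,2) = 44.
The remaining cell in row 2 is (2,3) = 185 − 144 = 41.
Column 2 must total 185; the given cells sum to 153, so (3,2) = 32.
Column 3: 47 + 41 + 35 + 28 + ? = 185, so (4,3) = 34.
Row 3 must total 185; the given cells sum to 156, so (3,1) = 29.
From row 4, 185 − (26 + 34 + 37 + 40) gives (4,1) = 48.

36 44 47 25 33 / 30 38 41 49 27 / 29 32 35 43 46 / 48 26 34 37 40 / 42 45 28 31 39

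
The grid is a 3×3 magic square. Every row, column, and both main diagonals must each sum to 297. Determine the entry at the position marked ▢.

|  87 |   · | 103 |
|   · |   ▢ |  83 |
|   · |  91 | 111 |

Row 1 needs 297; the known cells sum to 190, so (1,2) = 107.
From row 3, 297 − (91 + 111) gives (3,1) = 95.
The remaining cell in column 1 is (2,1) = 297 − 182 = 115.
Using column 2: 107 + 91 + ? → (2,2) = 297 − 198 = 99.

99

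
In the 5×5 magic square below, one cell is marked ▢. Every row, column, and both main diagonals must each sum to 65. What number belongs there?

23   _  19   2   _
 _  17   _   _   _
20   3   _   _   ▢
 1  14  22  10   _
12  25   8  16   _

Row 4: 1 + 14 + 22 + 10 + ? = 65, so (4,5) = 18.
From row 5, 65 − (12 + 25 + 8 + 16) gives (5,5) = 4.
The remaining cell in column 1 is (2,1) = 65 − 56 = 9.
From column 2, 65 − (17 + 3 + 14 + 25) gives (1,2) = 6.
Main diagonal must total 65; the given cells sum to 54, so (3,3) = 11.
From row 1, 65 − (23 + 6 + 19 + 2) gives (1,5) = 15.
Column 3: 19 + 11 + 22 + 8 + ? = 65, so (2,3) = 5.
Using anti-diagonal: 15 + 11 + 14 + 12 + ? → (2,4) = 65 − 52 = 13.
From row 2, 65 − (9 + 17 + 5 + 13) gives (2,5) = 21.
Column 4 needs 65; the known cells sum to 41, so (3,4) = 24.
From column 5, 65 − (15 + 21 + 18 + 4) gives (3,5) = 7.

7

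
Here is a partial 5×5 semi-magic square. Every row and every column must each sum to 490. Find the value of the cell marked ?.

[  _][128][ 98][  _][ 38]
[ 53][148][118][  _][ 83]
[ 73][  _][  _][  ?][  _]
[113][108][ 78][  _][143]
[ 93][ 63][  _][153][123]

Using row 2: 53 + 148 + 118 + 83 + ? → (2,4) = 490 − 402 = 88.
Row 4 needs 490; the known cells sum to 442, so (4,4) = 48.
From row 5, 490 − (93 + 63 + 153 + 123) gives (5,3) = 58.
Using column 1: 53 + 73 + 113 + 93 + ? → (1,1) = 490 − 332 = 158.
Column 2: 128 + 148 + 108 + 63 + ? = 490, so (3,2) = 43.
The remaining cell in column 3 is (3,3) = 490 − 352 = 138.
The remaining cell in column 5 is (3,5) = 490 − 387 = 103.
The remaining cell in row 1 is (1,4) = 490 − 422 = 68.
From row 3, 490 − (73 + 43 + 138 + 103) gives (3,4) = 133.

133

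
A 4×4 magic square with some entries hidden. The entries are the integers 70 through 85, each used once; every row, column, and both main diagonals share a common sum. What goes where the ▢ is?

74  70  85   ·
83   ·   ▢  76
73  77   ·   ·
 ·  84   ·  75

The entries are 70 through 85, which sum to 1240, so each line sums to 1240/4 = 310.
Row 1 needs 310; the known cells sum to 229, so (1,4) = 81.
Column 1 needs 310; the known cells sum to 230, so (4,1) = 80.
Using column 2: 70 + 77 + 84 + ? → (2,2) = 310 − 231 = 79.
The remaining cell in column 4 is (3,4) = 310 − 232 = 78.
Main diagonal must total 310; the given cells sum to 228, so (3,3) = 82.
From anti-diagonal, 310 − (81 + 77 + 80) gives (2,3) = 72.

72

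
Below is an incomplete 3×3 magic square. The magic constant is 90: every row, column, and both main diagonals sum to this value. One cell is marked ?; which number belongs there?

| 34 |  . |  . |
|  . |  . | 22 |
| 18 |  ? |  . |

The remaining cell in column 1 is (2,1) = 90 − 52 = 38.
Using row 2: 38 + 22 + ? → (2,2) = 90 − 60 = 30.
Using main diagonal: 34 + 30 + ? → (3,3) = 90 − 64 = 26.
Anti-diagonal: 30 + 18 + ? = 90, so (1,3) = 42.
Row 1 needs 90; the known cells sum to 76, so (1,2) = 14.
Using row 3: 18 + 26 + ? → (3,2) = 90 − 44 = 46.

46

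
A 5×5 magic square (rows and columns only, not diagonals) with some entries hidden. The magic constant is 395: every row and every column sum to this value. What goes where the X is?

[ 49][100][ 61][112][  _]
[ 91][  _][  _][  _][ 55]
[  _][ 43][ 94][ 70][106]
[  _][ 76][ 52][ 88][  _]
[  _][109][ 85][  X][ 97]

Row 1: 49 + 100 + 61 + 112 + ? = 395, so (1,5) = 73.
Row 3 must total 395; the given cells sum to 313, so (3,1) = 82.
Column 2 must total 395; the given cells sum to 328, so (2,2) = 67.
The remaining cell in column 3 is (2,3) = 395 − 292 = 103.
Using column 5: 73 + 55 + 106 + 97 + ? → (4,5) = 395 − 331 = 64.
Row 2 needs 395; the known cells sum to 316, so (2,4) = 79.
The remaining cell in row 4 is (4,1) = 395 − 280 = 115.
Column 1: 49 + 91 + 82 + 115 + ? = 395, so (5,1) = 58.
Column 4 must total 395; the given cells sum to 349, so (5,4) = 46.

46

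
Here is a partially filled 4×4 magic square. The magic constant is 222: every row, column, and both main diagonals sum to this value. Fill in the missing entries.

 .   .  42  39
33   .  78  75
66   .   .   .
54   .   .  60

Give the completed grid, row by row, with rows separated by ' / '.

69 72 42 39 / 33 36 78 75 / 66 51 57 48 / 54 63 45 60

From row 2, 222 − (33 + 78 + 75) gives (2,2) = 36.
From column 1, 222 − (33 + 66 + 54) gives (1,1) = 69.
From column 4, 222 − (39 + 75 + 60) gives (3,4) = 48.
Main diagonal: 69 + 36 + 60 + ? = 222, so (3,3) = 57.
From anti-diagonal, 222 − (39 + 78 + 54) gives (3,2) = 51.
From row 1, 222 − (69 + 42 + 39) gives (1,2) = 72.
Column 2: 72 + 36 + 51 + ? = 222, so (4,2) = 63.
The remaining cell in column 3 is (4,3) = 222 − 177 = 45.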